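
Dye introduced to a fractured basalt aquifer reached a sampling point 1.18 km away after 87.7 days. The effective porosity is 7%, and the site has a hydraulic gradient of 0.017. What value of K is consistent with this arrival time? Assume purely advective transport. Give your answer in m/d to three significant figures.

L = 1.18 km = 1180 m
v = L / t = 1180 / 87.7 = 13.45 m/d
K = v · n / i = 13.45 × 0.07 / 0.017 = 55.4 m/d

55.4 m/d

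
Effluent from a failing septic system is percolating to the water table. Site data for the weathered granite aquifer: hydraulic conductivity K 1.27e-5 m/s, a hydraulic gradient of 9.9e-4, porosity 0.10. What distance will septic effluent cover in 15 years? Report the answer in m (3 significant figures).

59.5 m

K = 1.27e-5 m/s × 86400 s/d = 1.097 m/d
q = Ki = 1.097 × 9.9e-4 = 0.001086 m/d
v_s = q/n_e = 0.001086/0.10 = 0.01086 m/d
T = 15 yr × 365 = 5475 d
L = v × T = 0.01086 × 5475 = 59.48 m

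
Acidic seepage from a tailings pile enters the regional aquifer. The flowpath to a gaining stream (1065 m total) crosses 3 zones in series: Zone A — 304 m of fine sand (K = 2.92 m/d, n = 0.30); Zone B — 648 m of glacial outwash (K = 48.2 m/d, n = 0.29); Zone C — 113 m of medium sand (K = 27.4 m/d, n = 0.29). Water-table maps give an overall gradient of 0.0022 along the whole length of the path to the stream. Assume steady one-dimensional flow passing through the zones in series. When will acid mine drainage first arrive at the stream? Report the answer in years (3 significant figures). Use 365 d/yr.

44.4 years

Continuity: the same q passes through each zone, so ΔH = q·Σ(L_j/K_j) — the zones act as resistances in series.
Σ(L/K) = 304/2.92 + 648/48.2 + 113/27.4 = 104.1 + 13.44 + 4.124 = 121.7 d
K_eq = L_total / Σ(L/K) = 1065 / 121.7 = 8.753 m/d
q = K_eq · i = 8.753 × 0.0022 = 0.01926 m/d (same in every zone)
Zone A: v = q/n = 0.01926/0.30 = 0.06419 m/d → t_A = 304/0.06419 = 4736 d
Zone B: v = q/n = 0.01926/0.29 = 0.06640 m/d → t_B = 648/0.06640 = 9759 d
Zone C: v = q/n = 0.01926/0.29 = 0.06640 m/d → t_C = 113/0.06640 = 1702 d
Total t = 4736 + 9759 + 1702 = 16200 d
   = 16200 / 365 = 44.4 yr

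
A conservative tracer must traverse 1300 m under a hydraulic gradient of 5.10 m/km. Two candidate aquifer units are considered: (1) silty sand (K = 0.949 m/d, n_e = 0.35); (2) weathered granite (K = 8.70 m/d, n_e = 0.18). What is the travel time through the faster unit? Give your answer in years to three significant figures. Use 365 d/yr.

Unit 1 (silty sand): v = 0.949×0.0051/0.35 = 0.01383 m/d, t = 1300/0.01383 = 94010 d
Unit 2 (weathered granite): v = 8.70×0.0051/0.18 = 0.2465 m/d, t = 1300/0.2465 = 5274 d
Faster: 5274 d / 365 = 14.4 yr

14.4 years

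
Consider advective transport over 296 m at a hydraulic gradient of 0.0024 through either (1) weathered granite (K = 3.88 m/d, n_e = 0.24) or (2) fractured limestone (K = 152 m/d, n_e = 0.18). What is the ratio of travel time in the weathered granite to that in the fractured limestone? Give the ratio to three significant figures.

Unit 1 (weathered granite): v = 3.88×0.0024/0.24 = 0.03880 m/d, t = 296/0.03880 = 7629 d
Unit 2 (fractured limestone): v = 152×0.0024/0.18 = 2.027 m/d, t = 296/2.027 = 146.1 d
t(weathered granite) / t(fractured limestone) = 7629/146.1 = 52.2

52.2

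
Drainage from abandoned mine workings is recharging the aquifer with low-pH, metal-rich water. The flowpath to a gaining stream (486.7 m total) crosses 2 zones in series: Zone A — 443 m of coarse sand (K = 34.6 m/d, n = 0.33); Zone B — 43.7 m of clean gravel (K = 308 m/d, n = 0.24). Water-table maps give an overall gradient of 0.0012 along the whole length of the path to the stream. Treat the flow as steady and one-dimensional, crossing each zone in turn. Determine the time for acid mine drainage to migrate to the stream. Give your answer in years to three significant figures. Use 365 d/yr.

For zones in series the flux q is common to all zones; the equivalent conductivity is the harmonic (thickness-weighted) mean, K_eq = L_total / Σ(L_j/K_j).
Σ(L/K) = 443/34.6 + 43.7/308 = 12.80 + 0.1419 = 12.95 d
K_eq = L_total / Σ(L/K) = 486.7 / 12.95 = 37.60 m/d
q = K_eq · i = 37.60 × 0.0012 = 0.04512 m/d (same in every zone)
Zone A: v = q/n = 0.04512/0.33 = 0.1367 m/d → t_A = 443/0.1367 = 3240 d
Zone B: v = q/n = 0.04512/0.24 = 0.1880 m/d → t_B = 43.7/0.1880 = 232.5 d
Total t = 3240 + 232.5 = 3473 d
   = 3473 / 365 = 9.51 yr

9.51 years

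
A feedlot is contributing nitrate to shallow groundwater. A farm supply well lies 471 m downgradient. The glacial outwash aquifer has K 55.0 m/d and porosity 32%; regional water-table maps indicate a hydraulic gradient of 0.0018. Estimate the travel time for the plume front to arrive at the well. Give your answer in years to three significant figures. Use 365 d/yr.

4.17 years

Specific discharge q = 55.0 × 0.0018 = 0.09900 m/d
Average linear velocity = 0.09900 / 0.32 = 0.3094 m/d
t = L / v = 471 / 0.3094 = 1522 d
   = 1522 / 365 = 4.17 yr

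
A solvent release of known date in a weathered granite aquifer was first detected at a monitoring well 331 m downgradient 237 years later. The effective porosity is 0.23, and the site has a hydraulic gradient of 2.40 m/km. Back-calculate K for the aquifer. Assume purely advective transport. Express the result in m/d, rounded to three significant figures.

0.367 m/d

t = 237 years = 86510 d
v = L / t = 331 / 86510 = 0.003826 m/d
K = v · n / i = 0.003826 × 0.23 / 0.0024 = 0.367 m/d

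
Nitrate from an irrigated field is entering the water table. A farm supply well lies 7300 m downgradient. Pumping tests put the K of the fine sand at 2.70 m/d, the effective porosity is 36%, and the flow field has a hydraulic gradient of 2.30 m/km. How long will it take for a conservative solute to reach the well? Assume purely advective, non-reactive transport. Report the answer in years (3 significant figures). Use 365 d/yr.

q = Ki = 2.70 × 0.0023 = 0.006210 m/d
Average linear velocity = 0.006210 / 0.36 = 0.01725 m/d
t = L / v = 7300 / 0.01725 = 423200 d
   = 423200 / 365 = 1160 yr

1160 years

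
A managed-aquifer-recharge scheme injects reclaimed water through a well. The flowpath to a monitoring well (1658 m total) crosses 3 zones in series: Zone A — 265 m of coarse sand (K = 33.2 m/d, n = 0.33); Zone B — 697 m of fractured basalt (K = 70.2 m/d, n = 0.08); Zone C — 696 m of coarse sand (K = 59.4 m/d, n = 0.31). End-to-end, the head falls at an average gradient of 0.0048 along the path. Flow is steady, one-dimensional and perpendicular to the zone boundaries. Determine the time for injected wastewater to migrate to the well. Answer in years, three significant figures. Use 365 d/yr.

3.66 years

For zones in series the flux q is common to all zones; the equivalent conductivity is the harmonic (thickness-weighted) mean, K_eq = L_total / Σ(L_j/K_j).
Σ(L/K) = 265/33.2 + 697/70.2 + 696/59.4 = 7.982 + 9.929 + 11.72 = 29.63 d
K_eq = L_total / Σ(L/K) = 1658 / 29.63 = 55.96 m/d
q = K_eq · i = 55.96 × 0.0048 = 0.2686 m/d (same in every zone)
Zone A: v = q/n = 0.2686/0.33 = 0.8140 m/d → t_A = 265/0.8140 = 325.6 d
Zone B: v = q/n = 0.2686/0.08 = 3.358 m/d → t_B = 697/3.358 = 207.6 d
Zone C: v = q/n = 0.2686/0.31 = 0.8665 m/d → t_C = 696/0.8665 = 803.2 d
Total t = 325.6 + 207.6 + 803.2 = 1336 d
   = 1336 / 365 = 3.66 yr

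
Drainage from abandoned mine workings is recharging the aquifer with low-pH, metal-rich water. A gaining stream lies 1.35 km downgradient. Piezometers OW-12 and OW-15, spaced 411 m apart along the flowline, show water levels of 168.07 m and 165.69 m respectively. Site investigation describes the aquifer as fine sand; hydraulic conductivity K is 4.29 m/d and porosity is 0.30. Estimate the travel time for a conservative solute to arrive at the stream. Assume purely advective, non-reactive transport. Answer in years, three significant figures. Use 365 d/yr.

44.7 years

Hydraulic gradient i = (168.07 − 165.69) / 411 = 2.38 / 411 = 0.005791
Darcy flux q = K·i = 4.29 × 0.005791 = 0.02484 m/d
Seepage velocity v = q / n = 0.02484 / 0.30 = 0.08281 m/d
L = 1.35 km = 1350 m
t = L / v = 1350 / 0.08281 = 16300 d
   = 16300 / 365 = 44.7 yr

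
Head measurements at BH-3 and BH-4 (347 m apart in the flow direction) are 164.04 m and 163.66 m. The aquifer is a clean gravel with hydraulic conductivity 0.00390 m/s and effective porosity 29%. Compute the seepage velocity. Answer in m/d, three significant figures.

1.27 m/d

Hydraulic gradient i = (164.04 − 163.66) / 347 = 0.38 / 347 = 0.001095
K = 0.00390 m/s × 86400 s/d = 337.0 m/d
Darcy flux q = K·i = 337.0 × 0.001095 = 0.3690 m/d
Seepage velocity v = q / n = 0.3690 / 0.29 = 1.272 m/d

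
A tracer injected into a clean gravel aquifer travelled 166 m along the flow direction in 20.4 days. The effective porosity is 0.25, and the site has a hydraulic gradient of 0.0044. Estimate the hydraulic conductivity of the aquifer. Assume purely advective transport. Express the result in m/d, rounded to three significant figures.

462 m/d

v = L / t = 166 / 20.4 = 8.137 m/d
K = v · n / i = 8.137 × 0.25 / 0.0044 = 462 m/d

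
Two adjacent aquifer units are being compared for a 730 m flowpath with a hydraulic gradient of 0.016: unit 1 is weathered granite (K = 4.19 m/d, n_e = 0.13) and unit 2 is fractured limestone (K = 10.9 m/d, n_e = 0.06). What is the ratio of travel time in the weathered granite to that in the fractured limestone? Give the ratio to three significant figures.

Unit 1 (weathered granite): v = 4.19×0.016/0.13 = 0.5157 m/d, t = 730/0.5157 = 1416 d
Unit 2 (fractured limestone): v = 10.9×0.016/0.06 = 2.907 m/d, t = 730/2.907 = 251.1 d
t(weathered granite) / t(fractured limestone) = 1416/251.1 = 5.64

5.64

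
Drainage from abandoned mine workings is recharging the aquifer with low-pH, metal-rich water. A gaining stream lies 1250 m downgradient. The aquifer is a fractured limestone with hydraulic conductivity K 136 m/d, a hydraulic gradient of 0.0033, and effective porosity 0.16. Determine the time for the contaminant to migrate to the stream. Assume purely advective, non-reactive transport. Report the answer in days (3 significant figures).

446 days

Specific discharge q = 136 × 0.0033 = 0.4488 m/d
v_s = q/n_e = 0.4488/0.16 = 2.805 m/d
t = L / v = 1250 / 2.805 = 445.6 d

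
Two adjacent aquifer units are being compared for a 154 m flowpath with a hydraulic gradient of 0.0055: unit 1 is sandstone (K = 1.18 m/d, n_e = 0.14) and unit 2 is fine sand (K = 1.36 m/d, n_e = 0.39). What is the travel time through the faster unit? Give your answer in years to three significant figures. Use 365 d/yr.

9.10 years

Unit 1 (sandstone): v = 1.18×0.0055/0.14 = 0.04636 m/d, t = 154/0.04636 = 3322 d
Unit 2 (fine sand): v = 1.36×0.0055/0.39 = 0.01918 m/d, t = 154/0.01918 = 8029 d
Faster: 3322 d / 365 = 9.10 yr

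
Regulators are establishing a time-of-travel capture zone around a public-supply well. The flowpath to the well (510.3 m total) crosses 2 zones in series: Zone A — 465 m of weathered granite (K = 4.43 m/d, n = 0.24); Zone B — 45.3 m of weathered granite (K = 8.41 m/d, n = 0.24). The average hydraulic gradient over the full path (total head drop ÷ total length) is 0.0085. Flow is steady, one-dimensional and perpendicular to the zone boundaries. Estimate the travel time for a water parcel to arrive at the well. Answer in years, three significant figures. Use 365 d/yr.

Steady 1-D flow in series ⇒ the Darcy flux q is identical in every zone and the zone head losses add (resistances L/K in series).
Σ(L/K) = 465/4.43 + 45.3/8.41 = 105.0 + 5.386 = 110.4 d
K_eq = L_total / Σ(L/K) = 510.3 / 110.4 = 4.624 m/d
q = K_eq · i = 4.624 × 0.0085 = 0.03931 m/d (same in every zone)
Zone A: v = q/n = 0.03931/0.24 = 0.1638 m/d → t_A = 465/0.1638 = 2839 d
Zone B: v = q/n = 0.03931/0.24 = 0.1638 m/d → t_B = 45.3/0.1638 = 276.6 d
Total t = 2839 + 276.6 = 3116 d
   = 3116 / 365 = 8.54 yr

8.54 years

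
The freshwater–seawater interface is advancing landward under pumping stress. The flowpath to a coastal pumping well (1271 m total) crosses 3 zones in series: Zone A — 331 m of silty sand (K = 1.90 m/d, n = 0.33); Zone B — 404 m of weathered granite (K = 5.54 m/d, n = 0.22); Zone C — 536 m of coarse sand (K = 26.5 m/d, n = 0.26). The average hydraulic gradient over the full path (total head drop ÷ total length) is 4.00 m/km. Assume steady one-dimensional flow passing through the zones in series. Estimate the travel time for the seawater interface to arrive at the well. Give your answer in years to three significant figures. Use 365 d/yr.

For zones in series the flux q is common to all zones; the equivalent conductivity is the harmonic (thickness-weighted) mean, K_eq = L_total / Σ(L_j/K_j).
Σ(L/K) = 331/1.90 + 404/5.54 + 536/26.5 = 174.2 + 72.92 + 20.23 = 267.4 d
K_eq = L_total / Σ(L/K) = 1271 / 267.4 = 4.754 m/d
q = K_eq · i = 4.754 × 0.0040 = 0.01902 m/d (same in every zone)
Zone A: v = q/n = 0.01902/0.33 = 0.05762 m/d → t_A = 331/0.05762 = 5744 d
Zone B: v = q/n = 0.01902/0.22 = 0.08643 m/d → t_B = 404/0.08643 = 4674 d
Zone C: v = q/n = 0.01902/0.26 = 0.07314 m/d → t_C = 536/0.07314 = 7329 d
Total t = 5744 + 4674 + 7329 = 17750 d
   = 17750 / 365 = 48.6 yr

48.6 years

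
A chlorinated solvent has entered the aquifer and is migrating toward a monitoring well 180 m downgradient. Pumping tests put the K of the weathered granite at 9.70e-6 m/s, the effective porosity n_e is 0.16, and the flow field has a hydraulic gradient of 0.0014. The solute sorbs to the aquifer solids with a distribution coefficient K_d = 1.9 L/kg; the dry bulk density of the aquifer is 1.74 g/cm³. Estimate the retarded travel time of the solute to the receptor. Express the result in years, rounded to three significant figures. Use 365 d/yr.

1460 years

K = 9.70e-6 m/s × 86400 s/d = 0.8381 m/d
Darcy flux q = K·i = 0.8381 × 0.0014 = 0.001173 m/d
v = Ki/n = 0.8381·0.0014/0.16 = 0.007333 m/d
Retardation R = 1 + ρ_b·K_d/n = 1 + 1.74×1.9/0.16 = 21.66
Contaminant velocity v_c = v/R = 0.007333/21.66 = 3.385e-4 m/d
t = L/v_c = 180/3.385e-4 = 531700 d
   = 531700/365 = 1460 yr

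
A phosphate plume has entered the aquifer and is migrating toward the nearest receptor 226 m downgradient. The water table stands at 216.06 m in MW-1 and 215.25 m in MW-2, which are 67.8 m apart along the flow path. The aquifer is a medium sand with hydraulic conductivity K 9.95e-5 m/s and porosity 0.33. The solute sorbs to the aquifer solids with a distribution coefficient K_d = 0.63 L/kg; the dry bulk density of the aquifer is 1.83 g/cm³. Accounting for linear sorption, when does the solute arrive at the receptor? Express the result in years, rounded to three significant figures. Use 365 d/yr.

Hydraulic gradient i = (216.06 − 215.25) / 67.8 = 0.81 / 67.8 = 0.01195
K = 9.95e-5 m/s × 86400 s/d = 8.597 m/d
q = Ki = 8.597 × 0.01195 = 0.1027 m/d
Seepage velocity v = q / n = 0.1027 / 0.33 = 0.3112 m/d
Retardation R = 1 + ρ_b·K_d/n = 1 + 1.83×0.63/0.33 = 4.494
Contaminant velocity v_c = v/R = 0.3112/4.494 = 0.06926 m/d
t = L/v_c = 226/0.06926 = 3263 d
   = 3263/365 = 8.94 yr

8.94 years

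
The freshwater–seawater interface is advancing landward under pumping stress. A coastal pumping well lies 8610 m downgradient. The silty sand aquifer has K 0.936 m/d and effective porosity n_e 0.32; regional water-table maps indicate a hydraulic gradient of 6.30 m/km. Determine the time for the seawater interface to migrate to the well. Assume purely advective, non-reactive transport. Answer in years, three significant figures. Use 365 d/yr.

1280 years

Darcy flux q = K·i = 0.936 × 0.0063 = 0.005897 m/d
Average linear velocity = 0.005897 / 0.32 = 0.01843 m/d
t = L / v = 8610 / 0.01843 = 467200 d
   = 467200 / 365 = 1280 yr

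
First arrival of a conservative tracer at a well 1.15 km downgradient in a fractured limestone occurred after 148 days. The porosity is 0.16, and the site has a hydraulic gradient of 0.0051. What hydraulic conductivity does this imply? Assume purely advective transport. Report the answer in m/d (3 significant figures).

244 m/d

L = 1.15 km = 1150 m
v = L / t = 1150 / 148 = 7.770 m/d
K = v · n / i = 7.770 × 0.16 / 0.0051 = 244 m/d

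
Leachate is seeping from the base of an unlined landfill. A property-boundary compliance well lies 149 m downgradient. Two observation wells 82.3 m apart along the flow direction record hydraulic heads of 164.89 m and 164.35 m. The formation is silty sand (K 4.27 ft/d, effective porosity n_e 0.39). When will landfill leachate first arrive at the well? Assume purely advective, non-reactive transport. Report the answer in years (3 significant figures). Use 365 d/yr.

18.6 years

Hydraulic gradient i = (164.89 − 164.35) / 82.3 = 0.54 / 82.3 = 0.006561
K = 4.27 ft/d × 0.3048 = 1.301 m/d
Specific discharge q = 1.301 × 0.006561 = 0.008540 m/d
v = Ki/n = 1.301·0.006561/0.39 = 0.02190 m/d
t = L / v = 149 / 0.02190 = 6805 d
   = 6805 / 365 = 18.6 yr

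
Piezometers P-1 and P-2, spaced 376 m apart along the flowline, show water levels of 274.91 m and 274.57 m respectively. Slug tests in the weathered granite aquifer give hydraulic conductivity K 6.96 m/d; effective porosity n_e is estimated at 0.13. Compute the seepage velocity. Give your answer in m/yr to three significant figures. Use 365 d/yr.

17.7 m/yr

Hydraulic gradient i = (274.91 − 274.57) / 376 = 0.34 / 376 = 9.043e-4
Darcy flux q = K·i = 6.96 × 9.043e-4 = 0.006294 m/d
Seepage velocity v = q / n = 0.006294 / 0.13 = 0.04841 m/d
   = 0.04841 × 365 = 17.7 m/yr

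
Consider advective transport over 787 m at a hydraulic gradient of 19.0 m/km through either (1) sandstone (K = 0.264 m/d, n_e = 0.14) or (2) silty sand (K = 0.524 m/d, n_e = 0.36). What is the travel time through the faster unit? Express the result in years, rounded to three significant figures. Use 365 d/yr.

60.2 years

Unit 1 (sandstone): v = 0.264×0.019/0.14 = 0.03583 m/d, t = 787/0.03583 = 21970 d
Unit 2 (silty sand): v = 0.524×0.019/0.36 = 0.02766 m/d, t = 787/0.02766 = 28460 d
Faster: 21970 d / 365 = 60.2 yr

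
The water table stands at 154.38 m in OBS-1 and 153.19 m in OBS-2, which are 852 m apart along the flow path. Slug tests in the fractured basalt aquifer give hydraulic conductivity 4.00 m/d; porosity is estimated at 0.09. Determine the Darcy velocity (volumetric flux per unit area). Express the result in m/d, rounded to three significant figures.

Hydraulic gradient i = (154.38 − 153.19) / 852 = 1.19 / 852 = 0.001397
Specific discharge q = 4.00 × 0.001397 = 0.005587 m/d

0.00559 m/d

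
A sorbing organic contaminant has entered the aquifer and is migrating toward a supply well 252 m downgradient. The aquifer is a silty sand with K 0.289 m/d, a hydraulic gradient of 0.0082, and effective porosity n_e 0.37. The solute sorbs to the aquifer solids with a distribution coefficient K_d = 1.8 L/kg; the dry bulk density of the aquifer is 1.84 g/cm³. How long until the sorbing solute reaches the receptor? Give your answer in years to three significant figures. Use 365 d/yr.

Darcy flux q = K·i = 0.289 × 0.0082 = 0.002370 m/d
v = Ki/n = 0.289·0.0082/0.37 = 0.006405 m/d
Retardation R = 1 + ρ_b·K_d/n = 1 + 1.84×1.8/0.37 = 9.951
Contaminant velocity v_c = v/R = 0.006405/9.951 = 6.436e-4 m/d
t = L/v_c = 252/6.436e-4 = 391500 d
   = 391500/365 = 1070 yr

1070 years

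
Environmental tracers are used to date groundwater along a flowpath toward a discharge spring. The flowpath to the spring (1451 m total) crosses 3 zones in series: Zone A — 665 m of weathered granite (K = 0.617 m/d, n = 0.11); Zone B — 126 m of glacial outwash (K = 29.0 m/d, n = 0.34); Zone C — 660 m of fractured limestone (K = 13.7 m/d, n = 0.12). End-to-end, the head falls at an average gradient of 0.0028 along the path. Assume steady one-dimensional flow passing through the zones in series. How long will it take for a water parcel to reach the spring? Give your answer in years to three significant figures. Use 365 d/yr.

149 years

For zones in series the flux q is common to all zones; the equivalent conductivity is the harmonic (thickness-weighted) mean, K_eq = L_total / Σ(L_j/K_j).
Σ(L/K) = 665/0.617 + 126/29.0 + 660/13.7 = 1078 + 4.345 + 48.18 = 1130 d
K_eq = L_total / Σ(L/K) = 1451 / 1130 = 1.284 m/d
q = K_eq · i = 1.284 × 0.0028 = 0.003594 m/d (same in every zone)
Zone A: v = q/n = 0.003594/0.11 = 0.03268 m/d → t_A = 665/0.03268 = 20350 d
Zone B: v = q/n = 0.003594/0.34 = 0.01057 m/d → t_B = 126/0.01057 = 11920 d
Zone C: v = q/n = 0.003594/0.12 = 0.02995 m/d → t_C = 660/0.02995 = 22030 d
Total t = 20350 + 11920 + 22030 = 54300 d
   = 54300 / 365 = 149 yr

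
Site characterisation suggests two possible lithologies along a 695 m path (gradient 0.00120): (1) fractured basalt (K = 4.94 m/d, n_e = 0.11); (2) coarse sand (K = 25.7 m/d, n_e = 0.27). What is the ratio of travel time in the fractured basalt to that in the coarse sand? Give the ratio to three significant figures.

2.12

Unit 1 (fractured basalt): v = 4.94×0.0012/0.11 = 0.05389 m/d, t = 695/0.05389 = 12900 d
Unit 2 (coarse sand): v = 25.7×0.0012/0.27 = 0.1142 m/d, t = 695/0.1142 = 6085 d
t(fractured basalt) / t(coarse sand) = 12900/6085 = 2.12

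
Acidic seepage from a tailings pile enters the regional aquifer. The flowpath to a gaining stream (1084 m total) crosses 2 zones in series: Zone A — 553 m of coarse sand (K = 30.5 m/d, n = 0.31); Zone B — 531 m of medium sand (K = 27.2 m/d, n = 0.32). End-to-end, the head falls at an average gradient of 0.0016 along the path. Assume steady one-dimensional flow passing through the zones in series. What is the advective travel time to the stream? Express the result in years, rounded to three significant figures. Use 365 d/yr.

Steady 1-D flow in series ⇒ the Darcy flux q is identical in every zone and the zone head losses add (resistances L/K in series).
Σ(L/K) = 553/30.5 + 531/27.2 = 18.13 + 19.52 = 37.65 d
K_eq = L_total / Σ(L/K) = 1084 / 37.65 = 28.79 m/d
q = K_eq · i = 28.79 × 0.0016 = 0.04606 m/d (same in every zone)
Zone A: v = q/n = 0.04606/0.31 = 0.1486 m/d → t_A = 553/0.1486 = 3722 d
Zone B: v = q/n = 0.04606/0.32 = 0.1439 m/d → t_B = 531/0.1439 = 3689 d
Total t = 3722 + 3689 = 7411 d
   = 7411 / 365 = 20.3 yr

20.3 years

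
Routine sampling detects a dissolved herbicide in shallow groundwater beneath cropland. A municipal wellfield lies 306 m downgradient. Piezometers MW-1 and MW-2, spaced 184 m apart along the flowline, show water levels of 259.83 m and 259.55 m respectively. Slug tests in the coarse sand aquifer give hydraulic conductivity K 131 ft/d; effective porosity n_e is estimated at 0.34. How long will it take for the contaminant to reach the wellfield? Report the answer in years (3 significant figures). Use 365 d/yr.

Hydraulic gradient i = (259.83 − 259.55) / 184 = 0.28 / 184 = 0.001522
K = 131 ft/d × 0.3048 = 39.93 m/d
Darcy flux q = K·i = 39.93 × 0.001522 = 0.06076 m/d
v_s = q/n_e = 0.06076/0.34 = 0.1787 m/d
t = L / v = 306 / 0.1787 = 1712 d
   = 1712 / 365 = 4.69 yr

4.69 years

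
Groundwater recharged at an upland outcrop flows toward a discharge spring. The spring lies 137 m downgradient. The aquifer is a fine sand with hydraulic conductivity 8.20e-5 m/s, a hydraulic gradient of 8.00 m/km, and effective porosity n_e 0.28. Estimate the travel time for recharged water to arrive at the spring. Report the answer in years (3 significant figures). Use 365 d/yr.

K = 8.20e-5 m/s × 86400 s/d = 7.085 m/d
Darcy flux q = K·i = 7.085 × 0.0080 = 0.05668 m/d
Seepage velocity v = q / n = 0.05668 / 0.28 = 0.2024 m/d
t = L / v = 137 / 0.2024 = 676.8 d
   = 676.8 / 365 = 1.85 yr

1.85 years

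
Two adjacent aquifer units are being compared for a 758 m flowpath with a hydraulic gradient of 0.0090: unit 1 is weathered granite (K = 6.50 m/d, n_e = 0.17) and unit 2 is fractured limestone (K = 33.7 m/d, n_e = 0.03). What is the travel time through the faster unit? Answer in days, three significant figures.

Unit 1 (weathered granite): v = 6.50×0.0090/0.17 = 0.3441 m/d, t = 758/0.3441 = 2203 d
Unit 2 (fractured limestone): v = 33.7×0.0090/0.03 = 10.11 m/d, t = 758/10.11 = 74.98 d
Faster unit: t = 75.0 d

75.0 days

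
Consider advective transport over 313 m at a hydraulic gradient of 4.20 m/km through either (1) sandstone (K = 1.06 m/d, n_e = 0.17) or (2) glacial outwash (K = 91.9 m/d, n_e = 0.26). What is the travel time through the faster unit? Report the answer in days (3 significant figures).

211 days

Unit 1 (sandstone): v = 1.06×0.0042/0.17 = 0.02619 m/d, t = 313/0.02619 = 11950 d
Unit 2 (glacial outwash): v = 91.9×0.0042/0.26 = 1.485 m/d, t = 313/1.485 = 210.8 d
Faster unit: t = 211 d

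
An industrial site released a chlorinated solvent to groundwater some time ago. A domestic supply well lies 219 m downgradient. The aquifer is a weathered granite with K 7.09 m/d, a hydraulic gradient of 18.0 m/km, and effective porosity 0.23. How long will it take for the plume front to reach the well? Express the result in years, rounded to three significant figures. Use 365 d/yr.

Specific discharge q = 7.09 × 0.018 = 0.1276 m/d
v = Ki/n = 7.09·0.018/0.23 = 0.5549 m/d
t = L / v = 219 / 0.5549 = 394.7 d
   = 394.7 / 365 = 1.08 yr

1.08 years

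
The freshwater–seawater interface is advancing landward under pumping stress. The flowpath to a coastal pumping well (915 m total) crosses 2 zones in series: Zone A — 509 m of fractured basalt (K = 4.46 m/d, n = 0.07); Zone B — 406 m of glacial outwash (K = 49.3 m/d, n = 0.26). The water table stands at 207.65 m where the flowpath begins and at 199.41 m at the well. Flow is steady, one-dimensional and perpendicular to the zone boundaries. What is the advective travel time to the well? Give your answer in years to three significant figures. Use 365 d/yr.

Total head drop ΔH = 207.65 − 199.41 = 8.24 m
Continuity: the same q passes through each zone, so ΔH = q·Σ(L_j/K_j) — the zones act as resistances in series.
Σ(L/K) = 509/4.46 + 406/49.3 = 114.1 + 8.235 = 122.4 d
q = ΔH / Σ(L/K) = 8.24 / 122.4 = 0.06734 m/d (same in every zone)
Zone A: v = q/n = 0.06734/0.07 = 0.9620 m/d → t_A = 509/0.9620 = 529.1 d
Zone B: v = q/n = 0.06734/0.26 = 0.2590 m/d → t_B = 406/0.2590 = 1568 d
Total t = 529.1 + 1568 = 2097 d
   = 2097 / 365 = 5.74 yr

5.74 years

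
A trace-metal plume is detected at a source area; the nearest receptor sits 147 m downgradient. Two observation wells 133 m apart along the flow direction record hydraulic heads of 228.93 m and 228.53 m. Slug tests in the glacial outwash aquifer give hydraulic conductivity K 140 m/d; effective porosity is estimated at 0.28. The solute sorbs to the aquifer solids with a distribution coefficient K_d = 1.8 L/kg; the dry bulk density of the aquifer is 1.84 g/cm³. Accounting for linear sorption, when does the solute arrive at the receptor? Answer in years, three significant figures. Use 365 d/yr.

3.44 years

Hydraulic gradient i = (228.93 − 228.53) / 133 = 0.40 / 133 = 0.003008
Darcy flux q = K·i = 140 × 0.003008 = 0.4211 m/d
v = Ki/n = 140·0.003008/0.28 = 1.504 m/d
Retardation R = 1 + ρ_b·K_d/n = 1 + 1.84×1.8/0.28 = 12.83
Contaminant velocity v_c = v/R = 1.504/12.83 = 0.1172 m/d
t = L/v_c = 147/0.1172 = 1254 d
   = 1254/365 = 3.44 yr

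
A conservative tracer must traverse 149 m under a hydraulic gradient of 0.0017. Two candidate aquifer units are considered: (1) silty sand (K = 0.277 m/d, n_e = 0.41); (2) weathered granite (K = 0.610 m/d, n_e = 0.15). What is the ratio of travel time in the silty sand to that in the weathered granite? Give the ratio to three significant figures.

Unit 1 (silty sand): v = 0.277×0.0017/0.41 = 0.001149 m/d, t = 149/0.001149 = 129700 d
Unit 2 (weathered granite): v = 0.610×0.0017/0.15 = 0.006913 m/d, t = 149/0.006913 = 21550 d
t(silty sand) / t(weathered granite) = 129700/21550 = 6.02

6.02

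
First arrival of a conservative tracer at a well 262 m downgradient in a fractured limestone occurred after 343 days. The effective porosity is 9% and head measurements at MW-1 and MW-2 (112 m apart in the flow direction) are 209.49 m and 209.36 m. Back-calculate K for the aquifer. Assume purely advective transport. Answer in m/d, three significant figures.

Hydraulic gradient i = (209.49 − 209.36) / 112 = 0.13 / 112 = 0.001161
v = L / t = 262 / 343 = 0.7638 m/d
K = v · n / i = 0.7638 × 0.09 / 0.001161 = 59.2 m/d

59.2 m/d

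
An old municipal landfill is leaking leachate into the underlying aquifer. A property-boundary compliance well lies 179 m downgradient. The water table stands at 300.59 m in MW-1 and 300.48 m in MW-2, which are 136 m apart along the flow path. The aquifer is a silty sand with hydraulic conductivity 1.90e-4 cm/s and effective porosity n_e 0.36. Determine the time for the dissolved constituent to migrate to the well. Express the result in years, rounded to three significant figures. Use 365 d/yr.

1330 years

Hydraulic gradient i = (300.59 − 300.48) / 136 = 0.11 / 136 = 8.088e-4
K = 1.90e-4 cm/s × 864 = 0.1642 m/d
q = Ki = 0.1642 × 8.088e-4 = 1.328e-4 m/d
Seepage velocity v = q / n = 1.328e-4 / 0.36 = 3.688e-4 m/d
t = L / v = 179 / 3.688e-4 = 485300 d
   = 485300 / 365 = 1330 yr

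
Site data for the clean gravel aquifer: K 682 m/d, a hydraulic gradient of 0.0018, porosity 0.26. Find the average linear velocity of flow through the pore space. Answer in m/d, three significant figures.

Darcy flux q = K·i = 682 × 0.0018 = 1.228 m/d
v_s = q/n_e = 1.228/0.26 = 4.722 m/d

4.72 m/d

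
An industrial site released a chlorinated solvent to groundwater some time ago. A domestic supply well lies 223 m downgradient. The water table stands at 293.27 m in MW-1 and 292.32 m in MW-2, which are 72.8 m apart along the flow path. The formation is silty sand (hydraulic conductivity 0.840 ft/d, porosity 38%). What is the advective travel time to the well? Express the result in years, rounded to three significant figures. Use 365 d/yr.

69.5 years

Hydraulic gradient i = (293.27 − 292.32) / 72.8 = 0.95 / 72.8 = 0.01305
K = 0.840 ft/d × 0.3048 = 0.2560 m/d
Darcy flux q = K·i = 0.2560 × 0.01305 = 0.003341 m/d
v_s = q/n_e = 0.003341/0.38 = 0.008792 m/d
t = L / v = 223 / 0.008792 = 25360 d
   = 25360 / 365 = 69.5 yr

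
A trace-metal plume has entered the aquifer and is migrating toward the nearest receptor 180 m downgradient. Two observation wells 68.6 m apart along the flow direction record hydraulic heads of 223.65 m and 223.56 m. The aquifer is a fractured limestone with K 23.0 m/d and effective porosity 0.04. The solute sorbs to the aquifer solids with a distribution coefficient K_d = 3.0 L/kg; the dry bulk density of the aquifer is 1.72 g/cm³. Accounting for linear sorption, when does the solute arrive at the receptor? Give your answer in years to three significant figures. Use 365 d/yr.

Hydraulic gradient i = (223.65 − 223.56) / 68.6 = 0.09 / 68.6 = 0.001312
Darcy flux q = K·i = 23.0 × 0.001312 = 0.03017 m/d
v = Ki/n = 23.0·0.001312/0.04 = 0.7544 m/d
Retardation R = 1 + ρ_b·K_d/n = 1 + 1.72×3.0/0.04 = 130.0
Contaminant velocity v_c = v/R = 0.7544/130.0 = 0.005803 m/d
t = L/v_c = 180/0.005803 = 31020 d
   = 31020/365 = 85.0 yr

85.0 years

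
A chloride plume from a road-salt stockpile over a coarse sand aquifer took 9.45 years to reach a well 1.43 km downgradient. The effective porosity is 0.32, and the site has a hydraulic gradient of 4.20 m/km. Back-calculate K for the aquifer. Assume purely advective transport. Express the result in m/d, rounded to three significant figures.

t = 9.45 years = 3449 d
L = 1.43 km = 1430 m
v = L / t = 1430 / 3449 = 0.4146 m/d
K = v · n / i = 0.4146 × 0.32 / 0.0042 = 31.6 m/d

31.6 m/d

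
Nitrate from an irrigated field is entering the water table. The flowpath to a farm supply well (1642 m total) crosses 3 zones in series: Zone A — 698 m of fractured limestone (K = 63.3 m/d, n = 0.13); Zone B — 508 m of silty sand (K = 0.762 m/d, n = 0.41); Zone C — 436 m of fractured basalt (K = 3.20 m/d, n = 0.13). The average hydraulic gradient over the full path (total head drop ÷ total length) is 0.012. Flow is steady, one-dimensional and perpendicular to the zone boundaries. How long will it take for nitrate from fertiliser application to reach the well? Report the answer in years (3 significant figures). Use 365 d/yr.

Steady 1-D flow in series ⇒ the Darcy flux q is identical in every zone and the zone head losses add (resistances L/K in series).
Σ(L/K) = 698/63.3 + 508/0.762 + 436/3.20 = 11.03 + 666.7 + 136.3 = 813.9 d
K_eq = L_total / Σ(L/K) = 1642 / 813.9 = 2.017 m/d
q = K_eq · i = 2.017 × 0.012 = 0.02421 m/d (same in every zone)
Zone A: v = q/n = 0.02421/0.13 = 0.1862 m/d → t_A = 698/0.1862 = 3748 d
Zone B: v = q/n = 0.02421/0.41 = 0.05904 m/d → t_B = 508/0.05904 = 8604 d
Zone C: v = q/n = 0.02421/0.13 = 0.1862 m/d → t_C = 436/0.1862 = 2341 d
Total t = 3748 + 8604 + 2341 = 14690 d
   = 14690 / 365 = 40.3 yr

40.3 years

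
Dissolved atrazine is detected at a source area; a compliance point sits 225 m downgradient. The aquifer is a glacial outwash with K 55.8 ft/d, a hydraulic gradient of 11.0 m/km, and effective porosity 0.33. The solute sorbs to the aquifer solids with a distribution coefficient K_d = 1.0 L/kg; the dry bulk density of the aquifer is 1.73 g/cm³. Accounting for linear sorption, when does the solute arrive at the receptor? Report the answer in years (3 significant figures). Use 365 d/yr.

6.79 years

K = 55.8 ft/d × 0.3048 = 17.01 m/d
Darcy flux q = K·i = 17.01 × 0.011 = 0.1871 m/d
v = Ki/n = 17.01·0.011/0.33 = 0.5669 m/d
Retardation R = 1 + ρ_b·K_d/n = 1 + 1.73×1.0/0.33 = 6.242
Contaminant velocity v_c = v/R = 0.5669/6.242 = 0.09082 m/d
t = L/v_c = 225/0.09082 = 2477 d
   = 2477/365 = 6.79 yr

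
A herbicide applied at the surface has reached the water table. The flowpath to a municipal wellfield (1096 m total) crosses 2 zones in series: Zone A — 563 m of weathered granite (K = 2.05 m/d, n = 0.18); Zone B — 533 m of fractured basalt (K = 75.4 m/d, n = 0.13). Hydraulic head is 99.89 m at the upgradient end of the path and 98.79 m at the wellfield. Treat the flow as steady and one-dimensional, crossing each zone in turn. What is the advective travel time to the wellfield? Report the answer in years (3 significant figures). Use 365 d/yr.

Total head drop ΔH = 99.89 − 98.79 = 1.10 m
Continuity: the same q passes through each zone, so ΔH = q·Σ(L_j/K_j) — the zones act as resistances in series.
Σ(L/K) = 563/2.05 + 533/75.4 = 274.6 + 7.069 = 281.7 d
q = ΔH / Σ(L/K) = 1.10 / 281.7 = 0.003905 m/d (same in every zone)
Zone A: v = q/n = 0.003905/0.18 = 0.02169 m/d → t_A = 563/0.02169 = 25950 d
Zone B: v = q/n = 0.003905/0.13 = 0.03004 m/d → t_B = 533/0.03004 = 17740 d
Total t = 25950 + 17740 = 43700 d
   = 43700 / 365 = 120 yr

120 years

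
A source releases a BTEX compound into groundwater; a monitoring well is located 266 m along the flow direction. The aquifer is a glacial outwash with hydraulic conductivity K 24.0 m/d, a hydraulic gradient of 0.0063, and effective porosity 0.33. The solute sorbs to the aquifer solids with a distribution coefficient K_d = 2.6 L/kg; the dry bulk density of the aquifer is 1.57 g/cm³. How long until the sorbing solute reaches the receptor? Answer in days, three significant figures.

7760 days

Specific discharge q = 24.0 × 0.0063 = 0.1512 m/d
v_s = q/n_e = 0.1512/0.33 = 0.4582 m/d
Retardation R = 1 + ρ_b·K_d/n = 1 + 1.57×2.6/0.33 = 13.37
Contaminant velocity v_c = v/R = 0.4582/13.37 = 0.03427 m/d
t = L/v_c = 266/0.03427 = 7762 d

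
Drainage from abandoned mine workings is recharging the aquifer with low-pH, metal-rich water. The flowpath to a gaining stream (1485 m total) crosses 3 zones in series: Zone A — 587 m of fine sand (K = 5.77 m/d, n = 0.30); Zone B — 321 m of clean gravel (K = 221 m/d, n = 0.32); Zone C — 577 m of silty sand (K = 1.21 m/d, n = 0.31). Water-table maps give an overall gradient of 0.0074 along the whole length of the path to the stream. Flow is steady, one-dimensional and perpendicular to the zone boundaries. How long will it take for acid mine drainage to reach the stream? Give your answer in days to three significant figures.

24200 days

Steady 1-D flow in series ⇒ the Darcy flux q is identical in every zone and the zone head losses add (resistances L/K in series).
Σ(L/K) = 587/5.77 + 321/221 + 577/1.21 = 101.7 + 1.452 + 476.9 = 580.0 d
K_eq = L_total / Σ(L/K) = 1485 / 580.0 = 2.560 m/d
q = K_eq · i = 2.560 × 0.0074 = 0.01895 m/d (same in every zone)
Zone A: v = q/n = 0.01895/0.30 = 0.06315 m/d → t_A = 587/0.06315 = 9295 d
Zone B: v = q/n = 0.01895/0.32 = 0.05920 m/d → t_B = 321/0.05920 = 5422 d
Zone C: v = q/n = 0.01895/0.31 = 0.06111 m/d → t_C = 577/0.06111 = 9442 d
Total t = 9295 + 5422 + 9442 = 24160 d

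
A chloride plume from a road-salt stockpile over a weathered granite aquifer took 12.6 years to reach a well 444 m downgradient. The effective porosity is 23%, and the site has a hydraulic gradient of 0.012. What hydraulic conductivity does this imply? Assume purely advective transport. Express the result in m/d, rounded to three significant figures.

1.85 m/d

t = 12.6 years = 4599 d
v = L / t = 444 / 4599 = 0.09654 m/d
K = v · n / i = 0.09654 × 0.23 / 0.012 = 1.85 m/d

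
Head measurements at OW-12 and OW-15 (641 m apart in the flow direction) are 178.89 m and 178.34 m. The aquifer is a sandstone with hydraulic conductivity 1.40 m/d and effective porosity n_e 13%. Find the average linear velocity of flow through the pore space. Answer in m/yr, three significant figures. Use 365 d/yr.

Hydraulic gradient i = (178.89 − 178.34) / 641 = 0.55 / 641 = 8.580e-4
Specific discharge q = 1.40 × 8.580e-4 = 0.001201 m/d
Seepage velocity v = q / n = 0.001201 / 0.13 = 0.009240 m/d
   = 0.009240 × 365 = 3.37 m/yr

3.37 m/yr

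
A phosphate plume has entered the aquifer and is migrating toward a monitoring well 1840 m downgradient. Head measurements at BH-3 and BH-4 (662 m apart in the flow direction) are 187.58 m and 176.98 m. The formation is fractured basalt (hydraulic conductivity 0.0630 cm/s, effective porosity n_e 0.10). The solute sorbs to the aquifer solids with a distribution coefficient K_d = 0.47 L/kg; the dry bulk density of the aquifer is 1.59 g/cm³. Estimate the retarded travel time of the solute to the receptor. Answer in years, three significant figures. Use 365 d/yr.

4.90 years

Hydraulic gradient i = (187.58 − 176.98) / 662 = 10.60 / 662 = 0.01601
K = 0.0630 cm/s × 864 = 54.43 m/d
q = Ki = 54.43 × 0.01601 = 0.8716 m/d
v_s = q/n_e = 0.8716/0.10 = 8.716 m/d
Retardation R = 1 + ρ_b·K_d/n = 1 + 1.59×0.47/0.10 = 8.473
Contaminant velocity v_c = v/R = 8.716/8.473 = 1.029 m/d
t = L/v_c = 1840/1.029 = 1789 d
   = 1789/365 = 4.90 yr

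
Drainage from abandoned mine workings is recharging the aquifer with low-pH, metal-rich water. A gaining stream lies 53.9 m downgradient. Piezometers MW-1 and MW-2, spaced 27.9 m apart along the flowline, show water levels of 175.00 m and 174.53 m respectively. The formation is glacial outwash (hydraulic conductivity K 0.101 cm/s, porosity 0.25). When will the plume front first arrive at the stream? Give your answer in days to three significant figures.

9.17 days

Hydraulic gradient i = (175.00 − 174.53) / 27.9 = 0.47 / 27.9 = 0.01685
K = 0.101 cm/s × 864 = 87.26 m/d
Specific discharge q = 87.26 × 0.01685 = 1.470 m/d
v_s = q/n_e = 1.470/0.25 = 5.880 m/d
t = L / v = 53.9 / 5.880 = 9.166 d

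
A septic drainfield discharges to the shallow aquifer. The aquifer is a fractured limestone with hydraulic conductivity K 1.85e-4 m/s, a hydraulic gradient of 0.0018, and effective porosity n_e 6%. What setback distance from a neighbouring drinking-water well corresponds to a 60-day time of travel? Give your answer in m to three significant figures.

K = 1.85e-4 m/s × 86400 s/d = 15.98 m/d
Darcy flux q = K·i = 15.98 × 0.0018 = 0.02877 m/d
v_s = q/n_e = 0.02877/0.06 = 0.4795 m/d
L = v × T = 0.4795 × 60 = 28.77 m

28.8 m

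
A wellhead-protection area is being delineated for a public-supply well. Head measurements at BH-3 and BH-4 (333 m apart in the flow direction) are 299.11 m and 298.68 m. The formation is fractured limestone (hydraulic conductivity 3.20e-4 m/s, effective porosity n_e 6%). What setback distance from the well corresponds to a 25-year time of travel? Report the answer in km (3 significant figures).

Hydraulic gradient i = (299.11 − 298.68) / 333 = 0.43 / 333 = 0.001291
K = 3.20e-4 m/s × 86400 s/d = 27.65 m/d
Darcy flux q = K·i = 27.65 × 0.001291 = 0.03570 m/d
Average linear velocity = 0.03570 / 0.06 = 0.5950 m/d
T = 25 yr × 365 = 9125 d
L = v × T = 0.5950 × 9125 = 5430 m
   = 5.43 km

5.43 km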